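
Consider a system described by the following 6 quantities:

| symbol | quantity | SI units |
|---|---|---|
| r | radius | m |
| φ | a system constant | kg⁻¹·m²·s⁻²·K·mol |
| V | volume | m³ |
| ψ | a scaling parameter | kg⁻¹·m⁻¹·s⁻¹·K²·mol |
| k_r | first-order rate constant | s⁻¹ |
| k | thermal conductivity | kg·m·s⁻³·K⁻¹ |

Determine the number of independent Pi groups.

There are 6 variables and 5 base dimensions (M, L, T, Θ, N).
The dimension matrix has rank 5.
Independent dimensionless groups: 6 − 5 = 1.

1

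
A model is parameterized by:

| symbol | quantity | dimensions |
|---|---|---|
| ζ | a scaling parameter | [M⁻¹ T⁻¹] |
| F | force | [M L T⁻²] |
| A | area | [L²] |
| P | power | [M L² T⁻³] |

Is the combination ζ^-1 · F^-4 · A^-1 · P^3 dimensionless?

yes

Sum the exponent of each base dimension across the product:
  M: −[ζ]_M − 4·[F]_M − [A]_M + 3·[P]_M = −(-1) − 4·(1) − (0) + 3·(1) = 0
  L: −[ζ]_L − 4·[F]_L − [A]_L + 3·[P]_L = −(0) − 4·(1) − (2) + 3·(2) = 0
  T: −[ζ]_T − 4·[F]_T − [A]_T + 3·[P]_T = −(-1) − 4·(-2) − (0) + 3·(-3) = 0
All base exponents vanish — dimensionless.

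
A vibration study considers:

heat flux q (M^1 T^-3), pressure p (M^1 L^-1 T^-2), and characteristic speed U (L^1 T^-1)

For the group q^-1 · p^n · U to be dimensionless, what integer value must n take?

Balance the M exponent: (1)·n from p, plus −(1) + (0) = -1 from the rest, must sum to zero.
n − 1 = 0, so n = 1.

1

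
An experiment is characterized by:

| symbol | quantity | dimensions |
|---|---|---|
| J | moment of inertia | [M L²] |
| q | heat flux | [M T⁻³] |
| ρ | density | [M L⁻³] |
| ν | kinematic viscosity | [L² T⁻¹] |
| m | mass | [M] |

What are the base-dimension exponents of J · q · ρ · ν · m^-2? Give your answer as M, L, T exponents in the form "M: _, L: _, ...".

M: 1, L: 1, T: -4

Collect each base-dimension exponent across the product:
  M: (1) + (1) + (1) + (0) − 2·(1) = 1
  L: (2) + (0) + (-3) + (2) − 2·(0) = 1
  T: (0) + (-3) + (0) + (-1) − 2·(0) = -4
So the dimensions are [M L T⁻⁴].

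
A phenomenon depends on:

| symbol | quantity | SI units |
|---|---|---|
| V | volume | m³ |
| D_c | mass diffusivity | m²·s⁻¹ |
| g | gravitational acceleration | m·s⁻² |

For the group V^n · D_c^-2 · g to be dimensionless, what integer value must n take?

1

Balance the L exponent: (3)·n from V, plus −2·(2) + (1) = -3 from the rest, must sum to zero.
3n − 3 = 0, so n = 1.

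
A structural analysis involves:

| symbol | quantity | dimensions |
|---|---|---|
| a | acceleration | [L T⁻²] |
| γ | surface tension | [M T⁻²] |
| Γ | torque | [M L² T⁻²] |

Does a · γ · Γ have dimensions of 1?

Sum the exponent of each base dimension across the product:
  M: [a]_M + [γ]_M + [Γ]_M = (0) + (1) + (1) = 2
  L: [a]_L + [γ]_L + [Γ]_L = (1) + (0) + (2) = 3
  T: [a]_T + [γ]_T + [Γ]_T = (-2) + (-2) + (-2) = -6
Net dimensions [M² L³ T⁻⁶] ≠ [1] — not dimensionless.

no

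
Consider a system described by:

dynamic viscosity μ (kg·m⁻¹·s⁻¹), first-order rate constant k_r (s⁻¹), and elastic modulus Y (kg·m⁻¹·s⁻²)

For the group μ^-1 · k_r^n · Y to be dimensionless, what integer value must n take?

Balance the T exponent: (-1)·n from k_r, plus −(-1) + (-2) = -1 from the rest, must sum to zero.
−n − 1 = 0, so n = -1.

-1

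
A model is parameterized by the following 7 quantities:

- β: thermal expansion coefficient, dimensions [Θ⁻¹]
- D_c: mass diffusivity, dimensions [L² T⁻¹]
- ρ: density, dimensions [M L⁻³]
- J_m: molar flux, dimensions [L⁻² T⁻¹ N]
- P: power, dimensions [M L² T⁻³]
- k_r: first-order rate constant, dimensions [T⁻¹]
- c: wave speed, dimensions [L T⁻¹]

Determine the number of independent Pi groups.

There are 7 variables and 5 base dimensions (M, L, T, Θ, N).
The dimension matrix has rank 5.
Independent dimensionless groups: 7 − 5 = 2.

2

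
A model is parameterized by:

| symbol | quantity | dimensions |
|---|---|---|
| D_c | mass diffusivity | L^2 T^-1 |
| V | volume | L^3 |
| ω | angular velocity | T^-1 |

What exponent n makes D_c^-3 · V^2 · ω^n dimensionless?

3

Balance the T exponent: (-1)·n from ω, plus −3·(-1) + 2·(0) = 3 from the rest, must sum to zero.
−n + 3 = 0, so n = 3.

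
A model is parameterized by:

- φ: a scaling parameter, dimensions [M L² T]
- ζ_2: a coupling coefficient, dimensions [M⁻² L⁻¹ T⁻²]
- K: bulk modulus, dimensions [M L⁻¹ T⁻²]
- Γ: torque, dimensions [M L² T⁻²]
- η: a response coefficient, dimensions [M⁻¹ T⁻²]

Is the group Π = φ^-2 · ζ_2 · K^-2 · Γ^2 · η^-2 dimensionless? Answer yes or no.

no

Sum the exponent of each base dimension across the product:
  M: −2·[φ]_M + [ζ_2]_M − 2·[K]_M + 2·[Γ]_M − 2·[η]_M = −2·(1) + (-2) − 2·(1) + 2·(1) − 2·(-1) = -2
  L: −2·[φ]_L + [ζ_2]_L − 2·[K]_L + 2·[Γ]_L − 2·[η]_L = −2·(2) + (-1) − 2·(-1) + 2·(2) − 2·(0) = 1
  T: −2·[φ]_T + [ζ_2]_T − 2·[K]_T + 2·[Γ]_T − 2·[η]_T = −2·(1) + (-2) − 2·(-2) + 2·(-2) − 2·(-2) = 0
Net dimensions [M⁻² L] ≠ [1] — not dimensionless.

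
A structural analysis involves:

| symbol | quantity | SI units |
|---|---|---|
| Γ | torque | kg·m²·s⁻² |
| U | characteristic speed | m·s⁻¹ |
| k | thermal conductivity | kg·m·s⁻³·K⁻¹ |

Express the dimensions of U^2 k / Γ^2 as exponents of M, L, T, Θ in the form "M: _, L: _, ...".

M: -1, L: -1, T: -1, Θ: -1

Collect each base-dimension exponent across the product:
  M: −2·(1) + 2·(0) + (1) = -1
  L: −2·(2) + 2·(1) + (1) = -1
  T: −2·(-2) + 2·(-1) + (-3) = -1
  Θ: −2·(0) + 2·(0) + (-1) = -1
So the dimensions are [M⁻¹ L⁻¹ T⁻¹ Θ⁻¹].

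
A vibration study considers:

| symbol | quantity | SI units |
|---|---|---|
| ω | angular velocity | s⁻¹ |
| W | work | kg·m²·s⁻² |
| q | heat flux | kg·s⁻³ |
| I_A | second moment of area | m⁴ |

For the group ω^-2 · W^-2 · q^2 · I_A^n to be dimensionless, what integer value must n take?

Balance the L exponent: (4)·n from I_A, plus −2·(0) − 2·(2) + 2·(0) = -4 from the rest, must sum to zero.
4n − 4 = 0, so n = 1.

1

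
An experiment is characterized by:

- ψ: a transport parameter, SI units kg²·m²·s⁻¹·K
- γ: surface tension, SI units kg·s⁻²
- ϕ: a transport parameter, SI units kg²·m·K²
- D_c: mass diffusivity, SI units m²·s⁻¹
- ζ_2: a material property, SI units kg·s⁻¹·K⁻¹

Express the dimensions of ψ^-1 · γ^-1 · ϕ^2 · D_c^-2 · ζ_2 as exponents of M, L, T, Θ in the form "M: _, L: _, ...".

Collect each base-dimension exponent across the product:
  M: −(2) − (1) + 2·(2) − 2·(0) + (1) = 2
  L: −(2) − (0) + 2·(1) − 2·(2) + (0) = -4
  T: −(-1) − (-2) + 2·(0) − 2·(-1) + (-1) = 4
  Θ: −(1) − (0) + 2·(2) − 2·(0) + (-1) = 2
So the dimensions are [M² L⁻⁴ T⁴ Θ²].

M: 2, L: -4, T: 4, Θ: 2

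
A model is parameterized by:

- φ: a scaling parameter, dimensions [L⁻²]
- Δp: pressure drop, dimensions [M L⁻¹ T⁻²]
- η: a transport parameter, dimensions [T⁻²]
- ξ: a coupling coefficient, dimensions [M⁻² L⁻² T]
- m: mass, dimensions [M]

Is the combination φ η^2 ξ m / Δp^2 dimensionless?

no

Sum the exponent of each base dimension across the product:
  M: [φ]_M − 2·[Δp]_M + 2·[η]_M + [ξ]_M + [m]_M = (0) − 2·(1) + 2·(0) + (-2) + (1) = -3
  L: [φ]_L − 2·[Δp]_L + 2·[η]_L + [ξ]_L + [m]_L = (-2) − 2·(-1) + 2·(0) + (-2) + (0) = -2
  T: [φ]_T − 2·[Δp]_T + 2·[η]_T + [ξ]_T + [m]_T = (0) − 2·(-2) + 2·(-2) + (1) + (0) = 1
Net dimensions [M⁻³ L⁻² T] ≠ [1] — not dimensionless.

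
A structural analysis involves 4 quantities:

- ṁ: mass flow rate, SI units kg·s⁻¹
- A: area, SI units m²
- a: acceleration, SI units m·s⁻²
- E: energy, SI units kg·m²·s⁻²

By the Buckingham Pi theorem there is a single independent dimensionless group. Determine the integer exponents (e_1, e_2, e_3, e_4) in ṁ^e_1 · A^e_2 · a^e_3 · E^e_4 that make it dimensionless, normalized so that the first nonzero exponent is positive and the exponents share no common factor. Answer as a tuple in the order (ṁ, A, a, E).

(4, 3, 2, -4)

M: e_1·(1) + e_2·(0) + e_3·(0) + e_4·(1) = 0
L: e_1·(0) + e_2·(2) + e_3·(1) + e_4·(2) = 0
T: e_1·(-1) + e_2·(0) + e_3·(-2) + e_4·(-2) = 0
Solving this homogeneous linear system for the smallest-integer solution (first nonzero entry positive) gives (4, 3, 2, -4).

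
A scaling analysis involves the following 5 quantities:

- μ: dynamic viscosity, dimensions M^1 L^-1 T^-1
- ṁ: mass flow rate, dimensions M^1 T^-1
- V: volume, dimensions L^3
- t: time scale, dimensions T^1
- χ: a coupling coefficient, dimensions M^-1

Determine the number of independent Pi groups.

2

There are 5 variables and 3 base dimensions (M, L, T).
The dimension matrix has rank 3.
Independent dimensionless groups: 5 − 3 = 2.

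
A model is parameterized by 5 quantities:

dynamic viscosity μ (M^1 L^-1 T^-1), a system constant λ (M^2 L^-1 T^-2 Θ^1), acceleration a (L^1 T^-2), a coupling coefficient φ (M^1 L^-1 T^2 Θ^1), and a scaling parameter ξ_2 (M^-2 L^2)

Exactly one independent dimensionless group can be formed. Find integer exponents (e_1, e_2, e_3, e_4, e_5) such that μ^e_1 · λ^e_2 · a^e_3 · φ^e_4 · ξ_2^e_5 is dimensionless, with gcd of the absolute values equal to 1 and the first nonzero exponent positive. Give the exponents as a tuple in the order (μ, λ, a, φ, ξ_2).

(4, -2, 2, 2, 1)

M: e_1·(1) + e_2·(2) + e_3·(0) + e_4·(1) + e_5·(-2) = 0
L: e_1·(-1) + e_2·(-1) + e_3·(1) + e_4·(-1) + e_5·(2) = 0
T: e_1·(-1) + e_2·(-2) + e_3·(-2) + e_4·(2) + e_5·(0) = 0
Θ: e_1·(0) + e_2·(1) + e_3·(0) + e_4·(1) + e_5·(0) = 0
Solving this homogeneous linear system for the smallest-integer solution (first nonzero entry positive) gives (4, -2, 2, 2, 1).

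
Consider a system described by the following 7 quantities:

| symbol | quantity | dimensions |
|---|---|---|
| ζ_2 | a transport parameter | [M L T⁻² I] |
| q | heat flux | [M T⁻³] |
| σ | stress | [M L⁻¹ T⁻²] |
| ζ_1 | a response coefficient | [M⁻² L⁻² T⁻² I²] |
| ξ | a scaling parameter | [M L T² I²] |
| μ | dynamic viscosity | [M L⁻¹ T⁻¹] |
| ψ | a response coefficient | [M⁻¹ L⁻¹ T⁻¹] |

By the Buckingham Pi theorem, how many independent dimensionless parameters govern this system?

There are 7 variables and 4 base dimensions (M, L, T, I).
The dimension matrix has rank 4.
Independent dimensionless groups: 7 − 4 = 3.

3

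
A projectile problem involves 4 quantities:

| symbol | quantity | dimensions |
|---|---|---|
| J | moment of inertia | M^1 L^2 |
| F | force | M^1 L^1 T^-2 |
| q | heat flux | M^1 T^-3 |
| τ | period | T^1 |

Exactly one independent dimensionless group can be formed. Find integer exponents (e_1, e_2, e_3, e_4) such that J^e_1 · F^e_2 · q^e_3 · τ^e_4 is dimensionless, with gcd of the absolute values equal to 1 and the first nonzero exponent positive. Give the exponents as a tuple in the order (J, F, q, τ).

M: e_1·(1) + e_2·(1) + e_3·(1) + e_4·(0) = 0
L: e_1·(2) + e_2·(1) + e_3·(0) + e_4·(0) = 0
T: e_1·(0) + e_2·(-2) + e_3·(-3) + e_4·(1) = 0
Solving this homogeneous linear system for the smallest-integer solution (first nonzero entry positive) gives (1, -2, 1, -1).

(1, -2, 1, -1)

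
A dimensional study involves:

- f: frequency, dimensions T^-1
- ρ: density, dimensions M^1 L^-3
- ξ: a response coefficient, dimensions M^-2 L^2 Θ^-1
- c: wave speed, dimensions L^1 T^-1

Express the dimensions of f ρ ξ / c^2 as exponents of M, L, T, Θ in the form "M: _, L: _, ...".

Collect each base-dimension exponent across the product:
  M: (0) + (1) + (-2) − 2·(0) = -1
  L: (0) + (-3) + (2) − 2·(1) = -3
  T: (-1) + (0) + (0) − 2·(-1) = 1
  Θ: (0) + (0) + (-1) − 2·(0) = -1
So the dimensions are [M⁻¹ L⁻³ T Θ⁻¹].

M: -1, L: -3, T: 1, Θ: -1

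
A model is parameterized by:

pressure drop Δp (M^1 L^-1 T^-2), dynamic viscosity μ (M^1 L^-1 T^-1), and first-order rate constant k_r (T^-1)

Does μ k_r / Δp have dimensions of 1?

yes

Sum the exponent of each base dimension across the product:
  M: −[Δp]_M + [μ]_M + [k_r]_M = −(1) + (1) + (0) = 0
  L: −[Δp]_L + [μ]_L + [k_r]_L = −(-1) + (-1) + (0) = 0
  T: −[Δp]_T + [μ]_T + [k_r]_T = −(-2) + (-1) + (-1) = 0
All base exponents vanish — dimensionless.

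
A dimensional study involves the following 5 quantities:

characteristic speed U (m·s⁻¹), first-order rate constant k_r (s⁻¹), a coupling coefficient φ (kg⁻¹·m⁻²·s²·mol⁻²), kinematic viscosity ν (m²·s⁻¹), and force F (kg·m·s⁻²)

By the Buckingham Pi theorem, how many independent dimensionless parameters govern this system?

There are 5 variables and 4 base dimensions (M, L, T, N).
The dimension matrix has rank 4.
Independent dimensionless groups: 5 − 4 = 1.

1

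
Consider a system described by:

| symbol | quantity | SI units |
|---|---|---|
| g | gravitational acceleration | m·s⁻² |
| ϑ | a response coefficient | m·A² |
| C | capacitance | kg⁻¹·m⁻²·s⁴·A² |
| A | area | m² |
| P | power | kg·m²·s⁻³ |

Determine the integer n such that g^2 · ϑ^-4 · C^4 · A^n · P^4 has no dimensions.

1

Balance the L exponent: (2)·n from A, plus 2·(1) − 4·(1) + 4·(-2) + 4·(2) = -2 from the rest, must sum to zero.
2n − 2 = 0, so n = 1.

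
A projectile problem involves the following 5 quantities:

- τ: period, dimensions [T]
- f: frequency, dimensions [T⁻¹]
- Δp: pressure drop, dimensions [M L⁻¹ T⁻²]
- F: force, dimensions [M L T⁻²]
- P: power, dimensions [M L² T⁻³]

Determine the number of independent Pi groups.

2

There are 5 variables and 3 base dimensions (M, L, T).
The dimension matrix has rank 3.
Independent dimensionless groups: 5 − 3 = 2.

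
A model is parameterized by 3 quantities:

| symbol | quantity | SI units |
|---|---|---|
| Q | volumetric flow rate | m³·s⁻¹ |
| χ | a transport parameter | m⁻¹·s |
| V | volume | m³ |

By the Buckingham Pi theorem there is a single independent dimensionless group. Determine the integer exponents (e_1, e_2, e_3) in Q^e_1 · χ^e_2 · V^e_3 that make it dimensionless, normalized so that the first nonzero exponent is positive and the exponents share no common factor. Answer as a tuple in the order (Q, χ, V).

(3, 3, -2)

L: e_1·(3) + e_2·(-1) + e_3·(3) = 0
T: e_1·(-1) + e_2·(1) + e_3·(0) = 0
Solving this homogeneous linear system for the smallest-integer solution (first nonzero entry positive) gives (3, 3, -2).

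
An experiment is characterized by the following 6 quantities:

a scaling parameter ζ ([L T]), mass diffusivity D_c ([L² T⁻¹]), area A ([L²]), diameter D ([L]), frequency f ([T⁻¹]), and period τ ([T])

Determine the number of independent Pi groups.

There are 6 variables and 2 base dimensions (L, T).
The dimension matrix has rank 2.
Independent dimensionless groups: 6 − 2 = 4.

4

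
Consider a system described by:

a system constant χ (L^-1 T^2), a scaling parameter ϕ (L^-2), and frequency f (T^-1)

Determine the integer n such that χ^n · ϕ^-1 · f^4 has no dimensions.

2

Balance the L exponent: (-1)·n from χ, plus −(-2) + 4·(0) = 2 from the rest, must sum to zero.
−n + 2 = 0, so n = 2.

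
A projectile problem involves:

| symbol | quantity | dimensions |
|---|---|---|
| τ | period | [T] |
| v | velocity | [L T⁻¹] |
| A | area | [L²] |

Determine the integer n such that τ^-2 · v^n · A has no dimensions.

-2

Balance the L exponent: (1)·n from v, plus −2·(0) + (2) = 2 from the rest, must sum to zero.
n + 2 = 0, so n = -2.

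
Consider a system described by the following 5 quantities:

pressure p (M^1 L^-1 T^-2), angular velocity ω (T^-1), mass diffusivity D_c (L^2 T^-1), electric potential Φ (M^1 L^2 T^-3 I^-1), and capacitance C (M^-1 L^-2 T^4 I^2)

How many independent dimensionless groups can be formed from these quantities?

1

There are 5 variables and 4 base dimensions (M, L, T, I).
The dimension matrix has rank 4.
Independent dimensionless groups: 5 − 4 = 1.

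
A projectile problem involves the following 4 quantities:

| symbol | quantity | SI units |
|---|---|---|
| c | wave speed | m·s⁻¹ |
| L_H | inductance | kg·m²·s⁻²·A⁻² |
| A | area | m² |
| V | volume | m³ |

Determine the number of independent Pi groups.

There are 4 variables and 4 base dimensions (M, L, T, I).
The dimension matrix has rank 3 (less than 4: the dimension vectors are linearly dependent).
Independent dimensionless groups: 4 − 3 = 1.

1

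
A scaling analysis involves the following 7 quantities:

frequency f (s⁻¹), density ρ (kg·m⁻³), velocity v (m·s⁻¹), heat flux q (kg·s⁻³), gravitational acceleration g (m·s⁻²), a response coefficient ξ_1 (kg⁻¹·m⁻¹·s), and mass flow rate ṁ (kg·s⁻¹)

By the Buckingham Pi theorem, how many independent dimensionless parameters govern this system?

There are 7 variables and 3 base dimensions (M, L, T).
The dimension matrix has rank 3.
Independent dimensionless groups: 7 − 3 = 4.

4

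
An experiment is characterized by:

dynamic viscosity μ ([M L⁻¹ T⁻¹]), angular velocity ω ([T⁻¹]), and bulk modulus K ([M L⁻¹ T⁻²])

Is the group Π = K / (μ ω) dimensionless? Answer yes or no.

yes

Sum the exponent of each base dimension across the product:
  M: −[μ]_M − [ω]_M + [K]_M = −(1) − (0) + (1) = 0
  L: −[μ]_L − [ω]_L + [K]_L = −(-1) − (0) + (-1) = 0
  T: −[μ]_T − [ω]_T + [K]_T = −(-1) − (-1) + (-2) = 0
All base exponents vanish — dimensionless.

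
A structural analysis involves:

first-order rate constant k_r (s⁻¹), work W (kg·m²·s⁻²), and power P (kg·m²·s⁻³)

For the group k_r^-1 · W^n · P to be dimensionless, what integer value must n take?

-1

Balance the M exponent: (1)·n from W, plus −(0) + (1) = 1 from the rest, must sum to zero.
n + 1 = 0, so n = -1.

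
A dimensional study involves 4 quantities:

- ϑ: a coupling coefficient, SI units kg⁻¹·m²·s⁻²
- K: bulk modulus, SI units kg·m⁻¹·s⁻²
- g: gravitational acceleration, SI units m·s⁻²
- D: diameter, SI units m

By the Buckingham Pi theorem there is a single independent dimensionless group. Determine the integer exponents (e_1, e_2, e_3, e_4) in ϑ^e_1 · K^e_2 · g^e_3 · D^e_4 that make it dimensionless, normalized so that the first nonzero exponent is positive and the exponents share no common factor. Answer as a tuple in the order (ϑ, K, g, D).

(1, 1, -2, 1)

M: e_1·(-1) + e_2·(1) + e_3·(0) + e_4·(0) = 0
L: e_1·(2) + e_2·(-1) + e_3·(1) + e_4·(1) = 0
T: e_1·(-2) + e_2·(-2) + e_3·(-2) + e_4·(0) = 0
Solving this homogeneous linear system for the smallest-integer solution (first nonzero entry positive) gives (1, 1, -2, 1).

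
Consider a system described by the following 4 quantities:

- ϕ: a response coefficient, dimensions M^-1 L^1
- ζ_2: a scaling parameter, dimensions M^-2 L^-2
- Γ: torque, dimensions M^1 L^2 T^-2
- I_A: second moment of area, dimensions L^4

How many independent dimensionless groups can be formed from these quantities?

There are 4 variables and 3 base dimensions (M, L, T).
The dimension matrix has rank 3.
Independent dimensionless groups: 4 − 3 = 1.

1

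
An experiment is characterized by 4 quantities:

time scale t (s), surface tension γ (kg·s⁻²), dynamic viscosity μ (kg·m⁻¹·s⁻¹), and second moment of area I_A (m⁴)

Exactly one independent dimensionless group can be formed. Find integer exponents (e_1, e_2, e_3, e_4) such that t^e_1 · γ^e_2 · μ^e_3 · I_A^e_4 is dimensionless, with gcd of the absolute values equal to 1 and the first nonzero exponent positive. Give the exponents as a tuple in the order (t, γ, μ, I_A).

M: e_1·(0) + e_2·(1) + e_3·(1) + e_4·(0) = 0
L: e_1·(0) + e_2·(0) + e_3·(-1) + e_4·(4) = 0
T: e_1·(1) + e_2·(-2) + e_3·(-1) + e_4·(0) = 0
Solving this homogeneous linear system for the smallest-integer solution (first nonzero entry positive) gives (4, 4, -4, -1).

(4, 4, -4, -1)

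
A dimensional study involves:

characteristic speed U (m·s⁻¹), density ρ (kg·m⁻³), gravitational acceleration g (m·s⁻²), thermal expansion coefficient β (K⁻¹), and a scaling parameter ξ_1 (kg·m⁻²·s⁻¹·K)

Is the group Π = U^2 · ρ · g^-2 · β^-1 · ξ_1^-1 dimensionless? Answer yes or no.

Sum the exponent of each base dimension across the product:
  M: 2·[U]_M + [ρ]_M − 2·[g]_M − [β]_M − [ξ_1]_M = 2·(0) + (1) − 2·(0) − (0) − (1) = 0
  L: 2·[U]_L + [ρ]_L − 2·[g]_L − [β]_L − [ξ_1]_L = 2·(1) + (-3) − 2·(1) − (0) − (-2) = -1
  T: 2·[U]_T + [ρ]_T − 2·[g]_T − [β]_T − [ξ_1]_T = 2·(-1) + (0) − 2·(-2) − (0) − (-1) = 3
  Θ: 2·[U]_Θ + [ρ]_Θ − 2·[g]_Θ − [β]_Θ − [ξ_1]_Θ = 2·(0) + (0) − 2·(0) − (-1) − (1) = 0
Net dimensions [L⁻¹ T³] ≠ [1] — not dimensionless.

no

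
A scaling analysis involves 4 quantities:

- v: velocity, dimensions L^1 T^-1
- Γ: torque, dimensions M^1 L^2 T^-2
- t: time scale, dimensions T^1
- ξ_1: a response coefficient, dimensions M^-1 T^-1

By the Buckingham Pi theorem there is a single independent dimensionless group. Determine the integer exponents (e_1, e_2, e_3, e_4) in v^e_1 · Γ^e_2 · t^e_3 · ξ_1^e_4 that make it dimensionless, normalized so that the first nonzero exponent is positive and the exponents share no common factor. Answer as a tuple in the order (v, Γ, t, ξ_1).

M: e_1·(0) + e_2·(1) + e_3·(0) + e_4·(-1) = 0
L: e_1·(1) + e_2·(2) + e_3·(0) + e_4·(0) = 0
T: e_1·(-1) + e_2·(-2) + e_3·(1) + e_4·(-1) = 0
Solving this homogeneous linear system for the smallest-integer solution (first nonzero entry positive) gives (2, -1, -1, -1).

(2, -1, -1, -1)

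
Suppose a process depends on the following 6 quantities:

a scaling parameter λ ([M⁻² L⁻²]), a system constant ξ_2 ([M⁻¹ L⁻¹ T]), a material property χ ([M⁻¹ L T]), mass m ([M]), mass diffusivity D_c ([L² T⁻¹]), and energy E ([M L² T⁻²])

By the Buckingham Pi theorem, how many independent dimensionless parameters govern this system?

3

There are 6 variables and 3 base dimensions (M, L, T).
The dimension matrix has rank 3.
Independent dimensionless groups: 6 − 3 = 3.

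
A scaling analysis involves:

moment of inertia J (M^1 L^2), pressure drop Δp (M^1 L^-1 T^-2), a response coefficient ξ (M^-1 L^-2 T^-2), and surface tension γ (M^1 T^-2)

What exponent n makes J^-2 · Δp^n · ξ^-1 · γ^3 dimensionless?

Balance the M exponent: (1)·n from Δp, plus −2·(1) − (-1) + 3·(1) = 2 from the rest, must sum to zero.
n + 2 = 0, so n = -2.

-2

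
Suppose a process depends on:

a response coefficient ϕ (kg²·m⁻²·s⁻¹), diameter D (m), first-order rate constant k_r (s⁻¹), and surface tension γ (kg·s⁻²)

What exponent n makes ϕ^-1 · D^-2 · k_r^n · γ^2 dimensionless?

Balance the T exponent: (-1)·n from k_r, plus −(-1) − 2·(0) + 2·(-2) = -3 from the rest, must sum to zero.
−n − 3 = 0, so n = -3.

-3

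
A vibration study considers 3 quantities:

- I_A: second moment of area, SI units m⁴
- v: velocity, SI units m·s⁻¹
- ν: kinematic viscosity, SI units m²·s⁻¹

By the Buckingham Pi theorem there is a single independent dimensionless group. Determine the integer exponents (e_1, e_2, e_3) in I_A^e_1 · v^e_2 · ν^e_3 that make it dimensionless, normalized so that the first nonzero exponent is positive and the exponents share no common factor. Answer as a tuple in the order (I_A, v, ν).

(1, 4, -4)

L: e_1·(4) + e_2·(1) + e_3·(2) = 0
T: e_1·(0) + e_2·(-1) + e_3·(-1) = 0
Solving this homogeneous linear system for the smallest-integer solution (first nonzero entry positive) gives (1, 4, -4).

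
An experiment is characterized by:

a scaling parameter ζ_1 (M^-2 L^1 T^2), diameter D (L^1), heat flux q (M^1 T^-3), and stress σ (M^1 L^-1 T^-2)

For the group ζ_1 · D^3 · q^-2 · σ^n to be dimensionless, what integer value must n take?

4

Balance the M exponent: (1)·n from σ, plus (-2) + 3·(0) − 2·(1) = -4 from the rest, must sum to zero.
n − 4 = 0, so n = 4.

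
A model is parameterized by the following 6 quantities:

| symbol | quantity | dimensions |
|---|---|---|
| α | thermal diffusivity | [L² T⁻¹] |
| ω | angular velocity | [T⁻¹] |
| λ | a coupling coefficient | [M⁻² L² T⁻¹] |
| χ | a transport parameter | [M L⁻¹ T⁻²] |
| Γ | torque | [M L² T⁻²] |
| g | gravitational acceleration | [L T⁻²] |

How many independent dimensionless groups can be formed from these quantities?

3

There are 6 variables and 3 base dimensions (M, L, T).
The dimension matrix has rank 3.
Independent dimensionless groups: 6 − 3 = 3.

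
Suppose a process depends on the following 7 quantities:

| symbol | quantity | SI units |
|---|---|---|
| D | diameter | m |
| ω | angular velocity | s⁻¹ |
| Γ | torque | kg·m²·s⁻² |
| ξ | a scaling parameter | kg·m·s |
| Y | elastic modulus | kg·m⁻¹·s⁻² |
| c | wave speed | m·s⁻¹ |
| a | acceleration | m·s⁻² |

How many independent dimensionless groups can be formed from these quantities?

There are 7 variables and 3 base dimensions (M, L, T).
The dimension matrix has rank 3.
Independent dimensionless groups: 7 − 3 = 4.

4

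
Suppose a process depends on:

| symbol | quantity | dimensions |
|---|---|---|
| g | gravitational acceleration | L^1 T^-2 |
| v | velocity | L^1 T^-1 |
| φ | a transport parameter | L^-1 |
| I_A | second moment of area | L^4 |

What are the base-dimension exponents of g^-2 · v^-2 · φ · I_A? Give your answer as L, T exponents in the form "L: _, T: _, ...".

Collect each base-dimension exponent across the product:
  L: −2·(1) − 2·(1) + (-1) + (4) = -1
  T: −2·(-2) − 2·(-1) + (0) + (0) = 6
So the dimensions are [L⁻¹ T⁶].

L: -1, T: 6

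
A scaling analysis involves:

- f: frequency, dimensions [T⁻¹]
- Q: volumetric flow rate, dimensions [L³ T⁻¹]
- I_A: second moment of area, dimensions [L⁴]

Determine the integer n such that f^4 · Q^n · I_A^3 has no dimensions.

-4

Balance the L exponent: (3)·n from Q, plus 4·(0) + 3·(4) = 12 from the rest, must sum to zero.
3n + 12 = 0, so n = -4.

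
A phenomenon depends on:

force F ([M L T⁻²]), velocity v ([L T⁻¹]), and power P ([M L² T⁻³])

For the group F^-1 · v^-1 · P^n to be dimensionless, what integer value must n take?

Balance the M exponent: (1)·n from P, plus −(1) − (0) = -1 from the rest, must sum to zero.
n − 1 = 0, so n = 1.

1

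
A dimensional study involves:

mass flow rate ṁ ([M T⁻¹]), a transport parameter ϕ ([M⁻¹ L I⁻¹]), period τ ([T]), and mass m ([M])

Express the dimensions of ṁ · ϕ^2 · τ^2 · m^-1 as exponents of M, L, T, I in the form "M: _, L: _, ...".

M: -2, L: 2, T: 1, I: -2

Collect each base-dimension exponent across the product:
  M: (1) + 2·(-1) + 2·(0) − (1) = -2
  L: (0) + 2·(1) + 2·(0) − (0) = 2
  T: (-1) + 2·(0) + 2·(1) − (0) = 1
  I: (0) + 2·(-1) + 2·(0) − (0) = -2
So the dimensions are [M⁻² L² T I⁻²].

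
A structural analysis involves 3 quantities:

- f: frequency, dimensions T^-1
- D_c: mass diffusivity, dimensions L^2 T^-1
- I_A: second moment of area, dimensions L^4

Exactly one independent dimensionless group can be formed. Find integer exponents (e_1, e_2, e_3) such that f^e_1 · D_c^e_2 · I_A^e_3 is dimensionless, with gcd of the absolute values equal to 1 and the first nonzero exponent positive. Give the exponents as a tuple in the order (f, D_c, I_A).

(2, -2, 1)

L: e_1·(0) + e_2·(2) + e_3·(4) = 0
T: e_1·(-1) + e_2·(-1) + e_3·(0) = 0
Solving this homogeneous linear system for the smallest-integer solution (first nonzero entry positive) gives (2, -2, 1).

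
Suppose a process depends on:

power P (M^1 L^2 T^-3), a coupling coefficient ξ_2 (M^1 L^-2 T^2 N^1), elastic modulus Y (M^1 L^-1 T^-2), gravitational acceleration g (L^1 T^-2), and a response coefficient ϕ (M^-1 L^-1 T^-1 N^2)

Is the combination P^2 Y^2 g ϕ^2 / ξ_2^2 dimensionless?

no

Sum the exponent of each base dimension across the product:
  M: 2·[P]_M − 2·[ξ_2]_M + 2·[Y]_M + [g]_M + 2·[ϕ]_M = 2·(1) − 2·(1) + 2·(1) + (0) + 2·(-1) = 0
  L: 2·[P]_L − 2·[ξ_2]_L + 2·[Y]_L + [g]_L + 2·[ϕ]_L = 2·(2) − 2·(-2) + 2·(-1) + (1) + 2·(-1) = 5
  T: 2·[P]_T − 2·[ξ_2]_T + 2·[Y]_T + [g]_T + 2·[ϕ]_T = 2·(-3) − 2·(2) + 2·(-2) + (-2) + 2·(-1) = -18
  N: 2·[P]_N − 2·[ξ_2]_N + 2·[Y]_N + [g]_N + 2·[ϕ]_N = 2·(0) − 2·(1) + 2·(0) + (0) + 2·(2) = 2
Net dimensions [L⁵ T⁻¹⁸ N²] ≠ [1] — not dimensionless.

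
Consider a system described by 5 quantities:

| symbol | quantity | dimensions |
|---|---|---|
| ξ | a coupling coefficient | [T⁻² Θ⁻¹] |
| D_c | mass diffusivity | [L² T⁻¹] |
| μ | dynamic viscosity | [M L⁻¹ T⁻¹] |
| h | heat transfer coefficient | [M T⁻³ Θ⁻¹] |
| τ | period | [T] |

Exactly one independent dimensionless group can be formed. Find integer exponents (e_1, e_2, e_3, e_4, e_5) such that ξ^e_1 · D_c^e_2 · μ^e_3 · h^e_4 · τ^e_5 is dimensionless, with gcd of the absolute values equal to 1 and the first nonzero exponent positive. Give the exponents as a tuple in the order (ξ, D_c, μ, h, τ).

M: e_1·(0) + e_2·(0) + e_3·(1) + e_4·(1) + e_5·(0) = 0
L: e_1·(0) + e_2·(2) + e_3·(-1) + e_4·(0) + e_5·(0) = 0
T: e_1·(-2) + e_2·(-1) + e_3·(-1) + e_4·(-3) + e_5·(1) = 0
Θ: e_1·(-1) + e_2·(0) + e_3·(0) + e_4·(-1) + e_5·(0) = 0
Solving this homogeneous linear system for the smallest-integer solution (first nonzero entry positive) gives (2, 1, 2, -2, 1).

(2, 1, 2, -2, 1)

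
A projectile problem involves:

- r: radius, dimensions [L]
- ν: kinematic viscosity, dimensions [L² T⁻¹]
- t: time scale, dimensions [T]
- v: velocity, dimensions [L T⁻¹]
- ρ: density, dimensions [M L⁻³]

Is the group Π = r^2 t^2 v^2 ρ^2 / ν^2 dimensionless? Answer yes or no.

Sum the exponent of each base dimension across the product:
  M: 2·[r]_M − 2·[ν]_M + 2·[t]_M + 2·[v]_M + 2·[ρ]_M = 2·(0) − 2·(0) + 2·(0) + 2·(0) + 2·(1) = 2
  L: 2·[r]_L − 2·[ν]_L + 2·[t]_L + 2·[v]_L + 2·[ρ]_L = 2·(1) − 2·(2) + 2·(0) + 2·(1) + 2·(-3) = -6
  T: 2·[r]_T − 2·[ν]_T + 2·[t]_T + 2·[v]_T + 2·[ρ]_T = 2·(0) − 2·(-1) + 2·(1) + 2·(-1) + 2·(0) = 2
Net dimensions [M² L⁻⁶ T²] ≠ [1] — not dimensionless.

no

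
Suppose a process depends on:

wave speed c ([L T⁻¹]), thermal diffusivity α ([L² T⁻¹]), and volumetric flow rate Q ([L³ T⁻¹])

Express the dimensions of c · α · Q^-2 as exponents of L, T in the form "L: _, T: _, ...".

Collect each base-dimension exponent across the product:
  L: (1) + (2) − 2·(3) = -3
  T: (-1) + (-1) − 2·(-1) = 0
So the dimensions are [L⁻³].

L: -3, T: 0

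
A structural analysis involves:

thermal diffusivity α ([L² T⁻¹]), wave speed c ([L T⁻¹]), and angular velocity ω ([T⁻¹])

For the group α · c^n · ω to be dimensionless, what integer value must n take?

-2

Balance the L exponent: (1)·n from c, plus (2) + (0) = 2 from the rest, must sum to zero.
n + 2 = 0, so n = -2.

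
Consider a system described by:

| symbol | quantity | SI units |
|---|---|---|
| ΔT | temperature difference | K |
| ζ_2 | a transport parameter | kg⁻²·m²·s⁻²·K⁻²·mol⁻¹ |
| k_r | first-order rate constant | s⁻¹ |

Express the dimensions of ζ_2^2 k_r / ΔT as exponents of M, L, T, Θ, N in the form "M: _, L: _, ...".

M: -4, L: 4, T: -5, Θ: -5, N: -2

Collect each base-dimension exponent across the product:
  M: −(0) + 2·(-2) + (0) = -4
  L: −(0) + 2·(2) + (0) = 4
  T: −(0) + 2·(-2) + (-1) = -5
  Θ: −(1) + 2·(-2) + (0) = -5
  N: −(0) + 2·(-1) + (0) = -2
So the dimensions are [M⁻⁴ L⁴ T⁻⁵ Θ⁻⁵ N⁻²].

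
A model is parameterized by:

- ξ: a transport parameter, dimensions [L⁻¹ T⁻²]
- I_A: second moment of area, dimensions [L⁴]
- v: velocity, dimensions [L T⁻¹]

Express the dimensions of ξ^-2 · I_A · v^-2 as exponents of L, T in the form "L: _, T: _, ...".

Collect each base-dimension exponent across the product:
  L: −2·(-1) + (4) − 2·(1) = 4
  T: −2·(-2) + (0) − 2·(-1) = 6
So the dimensions are [L⁴ T⁶].

L: 4, T: 6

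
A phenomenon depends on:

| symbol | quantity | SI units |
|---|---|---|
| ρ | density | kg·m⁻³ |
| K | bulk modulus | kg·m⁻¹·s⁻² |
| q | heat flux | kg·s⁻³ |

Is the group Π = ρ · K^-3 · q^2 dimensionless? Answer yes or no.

Sum the exponent of each base dimension across the product:
  M: [ρ]_M − 3·[K]_M + 2·[q]_M = (1) − 3·(1) + 2·(1) = 0
  L: [ρ]_L − 3·[K]_L + 2·[q]_L = (-3) − 3·(-1) + 2·(0) = 0
  T: [ρ]_T − 3·[K]_T + 2·[q]_T = (0) − 3·(-2) + 2·(-3) = 0
All base exponents vanish — dimensionless.

yes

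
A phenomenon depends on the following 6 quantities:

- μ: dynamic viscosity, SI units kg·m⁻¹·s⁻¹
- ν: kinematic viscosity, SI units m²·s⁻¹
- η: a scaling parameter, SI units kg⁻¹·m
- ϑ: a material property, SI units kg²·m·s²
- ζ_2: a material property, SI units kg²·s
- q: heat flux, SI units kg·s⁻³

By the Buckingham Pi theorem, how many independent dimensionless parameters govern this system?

3

There are 6 variables and 3 base dimensions (M, L, T).
The dimension matrix has rank 3.
Independent dimensionless groups: 6 − 3 = 3.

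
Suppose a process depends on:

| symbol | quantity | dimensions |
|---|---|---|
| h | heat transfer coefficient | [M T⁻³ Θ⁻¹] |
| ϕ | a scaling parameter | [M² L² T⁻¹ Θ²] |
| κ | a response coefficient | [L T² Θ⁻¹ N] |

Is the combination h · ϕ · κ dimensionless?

Sum the exponent of each base dimension across the product:
  M: [h]_M + [ϕ]_M + [κ]_M = (1) + (2) + (0) = 3
  L: [h]_L + [ϕ]_L + [κ]_L = (0) + (2) + (1) = 3
  T: [h]_T + [ϕ]_T + [κ]_T = (-3) + (-1) + (2) = -2
  Θ: [h]_Θ + [ϕ]_Θ + [κ]_Θ = (-1) + (2) + (-1) = 0
  N: [h]_N + [ϕ]_N + [κ]_N = (0) + (0) + (1) = 1
Net dimensions [M³ L³ T⁻² N] ≠ [1] — not dimensionless.

no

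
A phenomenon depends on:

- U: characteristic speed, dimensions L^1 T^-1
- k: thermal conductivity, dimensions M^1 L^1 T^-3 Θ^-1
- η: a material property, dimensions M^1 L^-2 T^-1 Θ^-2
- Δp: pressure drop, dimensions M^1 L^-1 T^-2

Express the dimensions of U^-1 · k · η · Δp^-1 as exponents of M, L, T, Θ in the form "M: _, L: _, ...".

M: 1, L: -1, T: -1, Θ: -3

Collect each base-dimension exponent across the product:
  M: −(0) + (1) + (1) − (1) = 1
  L: −(1) + (1) + (-2) − (-1) = -1
  T: −(-1) + (-3) + (-1) − (-2) = -1
  Θ: −(0) + (-1) + (-2) − (0) = -3
So the dimensions are [M L⁻¹ T⁻¹ Θ⁻³].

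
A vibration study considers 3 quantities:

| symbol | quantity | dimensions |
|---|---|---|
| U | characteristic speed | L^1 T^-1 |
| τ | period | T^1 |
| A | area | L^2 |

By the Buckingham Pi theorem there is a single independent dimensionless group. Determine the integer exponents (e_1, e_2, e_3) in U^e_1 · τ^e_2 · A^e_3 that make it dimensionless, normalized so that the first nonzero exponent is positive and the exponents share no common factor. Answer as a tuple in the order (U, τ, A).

(2, 2, -1)

L: e_1·(1) + e_2·(0) + e_3·(2) = 0
T: e_1·(-1) + e_2·(1) + e_3·(0) = 0
Solving this homogeneous linear system for the smallest-integer solution (first nonzero entry positive) gives (2, 2, -1).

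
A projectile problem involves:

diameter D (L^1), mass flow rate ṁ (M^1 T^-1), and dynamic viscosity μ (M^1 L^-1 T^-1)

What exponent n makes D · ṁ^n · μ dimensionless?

Balance the M exponent: (1)·n from ṁ, plus (0) + (1) = 1 from the rest, must sum to zero.
n + 1 = 0, so n = -1.

-1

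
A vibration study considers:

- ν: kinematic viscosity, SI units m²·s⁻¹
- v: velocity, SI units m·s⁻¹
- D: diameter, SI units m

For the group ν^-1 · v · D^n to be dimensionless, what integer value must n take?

Balance the L exponent: (1)·n from D, plus −(2) + (1) = -1 from the rest, must sum to zero.
n − 1 = 0, so n = 1.

1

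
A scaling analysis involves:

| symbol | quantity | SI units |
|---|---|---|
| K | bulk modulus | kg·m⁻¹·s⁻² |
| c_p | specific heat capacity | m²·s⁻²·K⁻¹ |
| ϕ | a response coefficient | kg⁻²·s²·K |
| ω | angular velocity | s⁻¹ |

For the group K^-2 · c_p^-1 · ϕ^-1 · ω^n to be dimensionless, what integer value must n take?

Balance the T exponent: (-1)·n from ω, plus −2·(-2) − (-2) − (2) = 4 from the rest, must sum to zero.
−n + 4 = 0, so n = 4.

4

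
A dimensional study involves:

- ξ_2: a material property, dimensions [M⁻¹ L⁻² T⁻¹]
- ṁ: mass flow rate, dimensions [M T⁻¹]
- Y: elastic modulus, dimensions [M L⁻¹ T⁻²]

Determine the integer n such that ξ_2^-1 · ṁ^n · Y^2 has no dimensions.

Balance the M exponent: (1)·n from ṁ, plus −(-1) + 2·(1) = 3 from the rest, must sum to zero.
n + 3 = 0, so n = -3.

-3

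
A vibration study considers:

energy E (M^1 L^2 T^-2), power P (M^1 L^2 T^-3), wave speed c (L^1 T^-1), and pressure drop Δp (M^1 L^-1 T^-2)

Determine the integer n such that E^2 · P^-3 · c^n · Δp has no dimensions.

3

Balance the L exponent: (1)·n from c, plus 2·(2) − 3·(2) + (-1) = -3 from the rest, must sum to zero.
n − 3 = 0, so n = 3.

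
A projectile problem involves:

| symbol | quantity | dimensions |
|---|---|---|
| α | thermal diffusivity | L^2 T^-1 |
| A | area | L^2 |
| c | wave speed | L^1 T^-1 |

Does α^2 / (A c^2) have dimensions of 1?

Sum the exponent of each base dimension across the product:
  L: 2·[α]_L − [A]_L − 2·[c]_L = 2·(2) − (2) − 2·(1) = 0
  T: 2·[α]_T − [A]_T − 2·[c]_T = 2·(-1) − (0) − 2·(-1) = 0
All base exponents vanish — dimensionless.

yes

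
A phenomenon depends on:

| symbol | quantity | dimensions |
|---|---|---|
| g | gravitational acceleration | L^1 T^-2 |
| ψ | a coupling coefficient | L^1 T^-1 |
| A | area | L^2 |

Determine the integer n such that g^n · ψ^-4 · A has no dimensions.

Balance the L exponent: (1)·n from g, plus −4·(1) + (2) = -2 from the rest, must sum to zero.
n − 2 = 0, so n = 2.

2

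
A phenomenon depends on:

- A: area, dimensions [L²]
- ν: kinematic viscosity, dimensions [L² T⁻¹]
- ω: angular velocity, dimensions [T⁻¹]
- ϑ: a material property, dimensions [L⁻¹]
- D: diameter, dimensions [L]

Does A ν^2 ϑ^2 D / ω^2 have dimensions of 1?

Sum the exponent of each base dimension across the product:
  L: [A]_L + 2·[ν]_L − 2·[ω]_L + 2·[ϑ]_L + [D]_L = (2) + 2·(2) − 2·(0) + 2·(-1) + (1) = 5
  T: [A]_T + 2·[ν]_T − 2·[ω]_T + 2·[ϑ]_T + [D]_T = (0) + 2·(-1) − 2·(-1) + 2·(0) + (0) = 0
Net dimensions [L⁵] ≠ [1] — not dimensionless.

no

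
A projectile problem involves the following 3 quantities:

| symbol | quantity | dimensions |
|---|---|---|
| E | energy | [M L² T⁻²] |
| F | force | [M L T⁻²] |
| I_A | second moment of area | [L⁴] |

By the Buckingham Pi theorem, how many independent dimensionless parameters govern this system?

There are 3 variables and 3 base dimensions (M, L, T).
The dimension matrix has rank 2 (less than 3: the dimension vectors are linearly dependent).
Independent dimensionless groups: 3 − 2 = 1.

1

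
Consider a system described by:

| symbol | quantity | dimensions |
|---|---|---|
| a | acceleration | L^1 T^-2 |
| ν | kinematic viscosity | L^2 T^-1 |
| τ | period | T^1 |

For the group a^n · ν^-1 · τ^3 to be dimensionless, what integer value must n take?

Balance the L exponent: (1)·n from a, plus −(2) + 3·(0) = -2 from the rest, must sum to zero.
n − 2 = 0, so n = 2.

2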